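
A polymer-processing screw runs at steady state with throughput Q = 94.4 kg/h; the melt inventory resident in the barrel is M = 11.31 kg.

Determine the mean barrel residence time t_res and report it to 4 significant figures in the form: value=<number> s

value=431.3 s

Throughput in SI: Q_s = 94.4 kg/h ÷ 3600 s/h = 0.0262222 kg/s
Mean residence time: t_res = M/Q_s = 11.31 kg / 0.0262222 kg/s = 431.314 s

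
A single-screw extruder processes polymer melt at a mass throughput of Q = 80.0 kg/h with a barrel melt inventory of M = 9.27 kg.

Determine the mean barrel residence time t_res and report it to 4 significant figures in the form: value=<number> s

value=417.1 s

Q_s = Q / 3600 = 80.0 / 3600 = 0.0222222 kg/s
t_res = M / Q_s = 9.27 ÷ 0.0222222 = 417.15 s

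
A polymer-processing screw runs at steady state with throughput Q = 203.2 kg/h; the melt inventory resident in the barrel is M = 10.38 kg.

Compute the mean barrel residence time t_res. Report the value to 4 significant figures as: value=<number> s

Convert throughput: Q = 203.2 kg/h = 203.2/3600 = 0.0564444 kg/s
Mean residence time: t_res = M/Q_s = 10.38 kg / 0.0564444 kg/s = 183.898 s

value=183.9 s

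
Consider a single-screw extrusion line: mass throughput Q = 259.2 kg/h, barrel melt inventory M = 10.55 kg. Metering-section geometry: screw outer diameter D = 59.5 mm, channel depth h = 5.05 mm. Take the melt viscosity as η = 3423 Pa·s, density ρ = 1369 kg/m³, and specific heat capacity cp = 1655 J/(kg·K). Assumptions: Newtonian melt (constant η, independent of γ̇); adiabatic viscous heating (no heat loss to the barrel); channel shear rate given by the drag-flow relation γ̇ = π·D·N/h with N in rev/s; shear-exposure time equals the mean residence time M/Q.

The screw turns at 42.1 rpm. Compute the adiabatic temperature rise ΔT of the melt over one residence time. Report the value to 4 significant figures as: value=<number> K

Convert throughput: Q = 259.2 kg/h = 259.2/3600 = 0.072 kg/s
t_res = M / Q_s = 10.55 / 0.072 = 146.528 s
D = 59.5 mm = 0.0595 m;  h = 5.05 mm = 0.00505 m;  N = 42.1 rpm / 60 = 0.701667 rev/s
γ̇ = π D N / h = (π)(0.0595)(0.701667) / 0.00505 = 25.9721 s⁻¹
ΔT = η·γ̇²·t_res/(ρ·cp) = [3423 × 25.9721² × 146.528] / [1369 × 1655] = 149.327 K

value=149.3 K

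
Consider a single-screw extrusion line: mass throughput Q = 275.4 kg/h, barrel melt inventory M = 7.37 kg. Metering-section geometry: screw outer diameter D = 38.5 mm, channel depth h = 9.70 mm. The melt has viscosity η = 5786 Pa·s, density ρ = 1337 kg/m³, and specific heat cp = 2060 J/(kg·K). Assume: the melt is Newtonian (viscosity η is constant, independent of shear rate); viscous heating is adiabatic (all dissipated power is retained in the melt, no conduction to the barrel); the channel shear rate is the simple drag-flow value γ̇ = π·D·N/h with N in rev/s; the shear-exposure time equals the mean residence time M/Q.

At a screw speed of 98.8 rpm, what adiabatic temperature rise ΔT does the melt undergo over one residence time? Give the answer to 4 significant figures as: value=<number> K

Q_s = Q / 3600 = 275.4 / 3600 = 0.0765 kg/s
Mean residence time: t_res = M/Q_s = 7.37 kg / 0.0765 kg/s = 96.3399 s
D = 38.5 mm = 0.0385 m;  h = 9.70 mm = 0.0097 m;  N = 98.8 rpm / 60 = 1.64667 rev/s
γ̇ = π·D·N / h = π · 0.0385 · 1.64667 / 0.0097 = 20.5326 s⁻¹
ΔT = η·γ̇²·t_res/(ρ·cp) = [5786 × 20.5326² × 96.3399] / [1337 × 2060] = 85.3247 K

value=85.32 K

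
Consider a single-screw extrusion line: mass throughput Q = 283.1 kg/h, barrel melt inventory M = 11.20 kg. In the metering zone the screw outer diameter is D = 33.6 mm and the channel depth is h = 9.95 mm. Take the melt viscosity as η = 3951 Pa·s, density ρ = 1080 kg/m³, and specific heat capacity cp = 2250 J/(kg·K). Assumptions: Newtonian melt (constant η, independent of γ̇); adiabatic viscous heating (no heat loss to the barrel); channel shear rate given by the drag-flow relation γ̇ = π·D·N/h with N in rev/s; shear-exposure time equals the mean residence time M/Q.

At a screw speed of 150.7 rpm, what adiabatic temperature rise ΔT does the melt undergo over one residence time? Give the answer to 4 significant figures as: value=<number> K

Convert throughput: Q = 283.1 kg/h = 283.1/3600 = 0.0786389 kg/s
t_res = M / Q_s = 11.20 / 0.0786389 = 142.423 s
Convert to SI: D = 0.0336 m, h = 0.00995 m, N = 150.7/60 = 2.51167 rev/s
γ̇ = π·D·N / h = π · 0.0336 · 2.51167 / 0.00995 = 26.6458 s⁻¹
Adiabatic rise: ΔT = η γ̇² t_res / (ρ cp) = 3951·(26.6458)²·142.423 / (1080·2250) = 164.414 K

value=164.4 K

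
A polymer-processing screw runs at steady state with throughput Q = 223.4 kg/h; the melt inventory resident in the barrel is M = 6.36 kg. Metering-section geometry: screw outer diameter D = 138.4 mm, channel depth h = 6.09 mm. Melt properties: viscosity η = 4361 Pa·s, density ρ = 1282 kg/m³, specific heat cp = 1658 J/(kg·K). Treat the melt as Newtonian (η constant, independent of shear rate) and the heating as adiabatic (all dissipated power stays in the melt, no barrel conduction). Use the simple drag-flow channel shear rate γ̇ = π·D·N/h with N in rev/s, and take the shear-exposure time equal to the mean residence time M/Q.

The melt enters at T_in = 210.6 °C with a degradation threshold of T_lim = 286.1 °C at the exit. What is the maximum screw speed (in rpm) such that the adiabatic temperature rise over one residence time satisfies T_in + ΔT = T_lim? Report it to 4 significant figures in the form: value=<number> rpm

Q_s = Q / 3600 = 223.4 / 3600 = 0.0620556 kg/s
t_res = M / Q_s = 6.36 / 0.0620556 = 102.489 s
Convert to metres: D = 0.1384 m, h = 0.00609 m
Allowable rise: ΔT_a = T_lim − T_in = 286.1 − 210.6 = 75.5 K
γ̇_max² = ΔT_a·ρ·cp/(η·t_res) = 75.5·1282·1658/(4361·102.489) = 359.052 s⁻²
Take the square root: γ̇_max = √(359.052) = 18.9487 s⁻¹
N_max = γ̇_max h / (πD) = 18.9487·0.00609/(π·0.1384) = 0.265405 rev/s → ×60 = 15.9243 rpm

value=15.92 rpm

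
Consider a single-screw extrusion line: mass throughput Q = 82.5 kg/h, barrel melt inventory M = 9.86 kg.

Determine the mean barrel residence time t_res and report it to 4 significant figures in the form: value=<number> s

Q_s = Q / 3600 = 82.5 / 3600 = 0.0229167 kg/s
Mean residence time: t_res = M/Q_s = 9.86 kg / 0.0229167 kg/s = 430.255 s

value=430.3 s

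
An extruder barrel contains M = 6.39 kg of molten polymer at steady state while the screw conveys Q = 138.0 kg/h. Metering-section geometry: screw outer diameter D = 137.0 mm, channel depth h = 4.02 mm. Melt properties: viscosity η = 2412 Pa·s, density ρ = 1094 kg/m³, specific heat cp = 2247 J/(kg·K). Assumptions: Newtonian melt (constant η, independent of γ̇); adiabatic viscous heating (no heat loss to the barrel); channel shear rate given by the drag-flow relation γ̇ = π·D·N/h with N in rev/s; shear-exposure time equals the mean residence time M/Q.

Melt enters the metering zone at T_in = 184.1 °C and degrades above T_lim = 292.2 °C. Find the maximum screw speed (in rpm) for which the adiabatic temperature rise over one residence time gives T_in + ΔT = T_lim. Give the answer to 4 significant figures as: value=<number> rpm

value=14.41 rpm

Convert throughput: Q = 138.0 kg/h = 138.0/3600 = 0.0383333 kg/s
t_res = M / Q_s = 6.39 / 0.0383333 = 166.696 s
Geometry in SI: D = 137.0 mm → 0.137 m, h = 4.02 mm → 0.00402 m
Allowable rise: ΔT_a = T_lim − T_in = 292.2 − 184.1 = 108.1 K
γ̇_max² = ΔT_a·ρ·cp/(η·t_res) = 108.1·1094·2247/(2412·166.696) = 660.913 s⁻²
γ̇_max = √660.913 = 25.7082 s⁻¹
Solve γ̇ = πDN/h for N: N_max = γ̇_max·h/(π·D) = 25.7082 × 0.00402 / (π × 0.137) = 0.24012 rev/s = 14.4072 rpm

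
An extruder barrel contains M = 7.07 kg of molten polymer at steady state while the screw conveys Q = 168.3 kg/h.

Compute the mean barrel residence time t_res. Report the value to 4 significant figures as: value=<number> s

value=151.2 s

Convert throughput: Q = 168.3 kg/h = 168.3/3600 = 0.04675 kg/s
Mean residence time: t_res = M/Q_s = 7.07 kg / 0.04675 kg/s = 151.23 s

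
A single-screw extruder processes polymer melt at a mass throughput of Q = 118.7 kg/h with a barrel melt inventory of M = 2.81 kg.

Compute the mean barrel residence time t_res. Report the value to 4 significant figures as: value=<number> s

Throughput in SI: Q_s = 118.7 kg/h ÷ 3600 s/h = 0.0329722 kg/s
t_res = M / Q_s = 2.81 / 0.0329722 = 85.2233 s

value=85.22 s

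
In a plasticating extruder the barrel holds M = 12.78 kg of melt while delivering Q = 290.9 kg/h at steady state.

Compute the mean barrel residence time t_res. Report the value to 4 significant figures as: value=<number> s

Throughput in SI: Q_s = 290.9 kg/h ÷ 3600 s/h = 0.0808056 kg/s
t_res = M / Q_s = 12.78 / 0.0808056 = 158.157 s

value=158.2 s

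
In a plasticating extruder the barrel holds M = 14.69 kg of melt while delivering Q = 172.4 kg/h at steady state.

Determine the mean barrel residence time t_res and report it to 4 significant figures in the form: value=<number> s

Q_s = Q / 3600 = 172.4 / 3600 = 0.0478889 kg/s
Mean residence time: t_res = M/Q_s = 14.69 kg / 0.0478889 kg/s = 306.752 s

value=306.8 s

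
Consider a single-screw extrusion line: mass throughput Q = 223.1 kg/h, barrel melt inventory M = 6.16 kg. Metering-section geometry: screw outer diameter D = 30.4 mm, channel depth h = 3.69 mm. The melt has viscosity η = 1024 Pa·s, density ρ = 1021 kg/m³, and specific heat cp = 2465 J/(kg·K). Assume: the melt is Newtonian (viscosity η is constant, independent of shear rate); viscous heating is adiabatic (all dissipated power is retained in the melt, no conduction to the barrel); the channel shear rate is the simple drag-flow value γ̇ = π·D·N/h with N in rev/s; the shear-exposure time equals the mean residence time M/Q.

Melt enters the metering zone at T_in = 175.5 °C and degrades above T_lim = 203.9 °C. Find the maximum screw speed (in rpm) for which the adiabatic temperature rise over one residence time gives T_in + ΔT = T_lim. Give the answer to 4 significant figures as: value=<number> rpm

value=61.43 rpm

Q_s = Q / 3600 = 223.1 / 3600 = 0.0619722 kg/s
Mean residence time: t_res = M/Q_s = 6.16 kg / 0.0619722 kg/s = 99.3994 s
Convert to metres: D = 0.0304 m, h = 0.00369 m
Allowable rise: ΔT_a = T_lim − T_in = 203.9 − 175.5 = 28.4 K
γ̇_max² = ΔT_a·ρ·cp / (η·t_res) = [28.4 × 1021 × 2465] / [1024 × 99.3994] = 702.227 s⁻²
Take the square root: γ̇_max = √(702.227) = 26.4996 s⁻¹
N_max = γ̇_max h / (πD) = 26.4996·0.00369/(π·0.0304) = 1.02386 rev/s → ×60 = 61.4317 rpm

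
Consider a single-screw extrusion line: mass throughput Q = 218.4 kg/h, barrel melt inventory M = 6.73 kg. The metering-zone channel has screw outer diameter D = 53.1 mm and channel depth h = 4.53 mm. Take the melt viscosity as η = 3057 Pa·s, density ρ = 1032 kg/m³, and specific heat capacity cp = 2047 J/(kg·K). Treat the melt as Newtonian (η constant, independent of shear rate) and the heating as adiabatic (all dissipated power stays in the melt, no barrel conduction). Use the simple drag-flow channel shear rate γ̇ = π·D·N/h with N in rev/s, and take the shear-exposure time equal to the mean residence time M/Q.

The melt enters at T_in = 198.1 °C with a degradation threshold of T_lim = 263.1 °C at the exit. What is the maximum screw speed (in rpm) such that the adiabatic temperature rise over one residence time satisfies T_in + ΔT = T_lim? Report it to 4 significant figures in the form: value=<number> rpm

Q_s = Q / 3600 = 218.4 / 3600 = 0.0606667 kg/s
t_res = M / Q_s = 6.73 / 0.0606667 = 110.934 s
Convert to metres: D = 0.0531 m, h = 0.00453 m
ΔT_a = T_lim − T_in = 263.1 °C − 198.1 °C = 65 K
γ̇_max² = ΔT_a·ρ·cp / (η·t_res) = [65 × 1032 × 2047] / [3057 × 110.934] = 404.903 s⁻²
Take the square root: γ̇_max = √(404.903) = 20.1222 s⁻¹
Solve γ̇ = πDN/h for N: N_max = γ̇_max·h/(π·D) = 20.1222 × 0.00453 / (π × 0.0531) = 0.546423 rev/s = 32.7854 rpm

value=32.79 rpm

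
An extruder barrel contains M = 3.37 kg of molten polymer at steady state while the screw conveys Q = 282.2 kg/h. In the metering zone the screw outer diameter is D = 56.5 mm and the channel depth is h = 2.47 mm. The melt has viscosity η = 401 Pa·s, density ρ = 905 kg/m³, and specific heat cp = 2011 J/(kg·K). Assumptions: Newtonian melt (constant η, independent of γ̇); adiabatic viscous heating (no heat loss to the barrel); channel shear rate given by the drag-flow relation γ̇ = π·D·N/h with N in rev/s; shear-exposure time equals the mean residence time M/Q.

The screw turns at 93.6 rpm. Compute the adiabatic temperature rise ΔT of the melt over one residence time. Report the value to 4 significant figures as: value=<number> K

value=119.0 K

Throughput in SI: Q_s = 282.2 kg/h ÷ 3600 s/h = 0.0783889 kg/s
t_res = M / Q_s = 3.37 / 0.0783889 = 42.9908 s
Convert to SI: D = 0.0565 m, h = 0.00247 m, N = 93.6/60 = 1.56 rev/s
γ̇ = π D N / h = (π)(0.0565)(1.56) / 0.00247 = 112.105 s⁻¹
Adiabatic rise: ΔT = η γ̇² t_res / (ρ cp) = 401·(112.105)²·42.9908 / (905·2011) = 119.045 K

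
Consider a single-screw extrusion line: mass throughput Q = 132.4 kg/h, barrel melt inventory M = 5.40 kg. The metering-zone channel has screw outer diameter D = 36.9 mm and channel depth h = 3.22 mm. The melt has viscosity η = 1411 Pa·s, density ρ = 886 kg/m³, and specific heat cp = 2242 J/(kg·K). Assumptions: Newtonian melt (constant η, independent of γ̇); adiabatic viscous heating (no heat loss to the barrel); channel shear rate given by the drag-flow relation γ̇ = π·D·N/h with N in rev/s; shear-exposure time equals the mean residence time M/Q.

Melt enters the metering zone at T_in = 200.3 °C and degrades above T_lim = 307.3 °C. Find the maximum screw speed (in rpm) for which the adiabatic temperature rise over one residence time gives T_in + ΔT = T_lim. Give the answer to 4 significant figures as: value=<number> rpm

value=53.38 rpm

Q_s = Q / 3600 = 132.4 / 3600 = 0.0367778 kg/s
t_res = M / Q_s = 5.40 ÷ 0.0367778 = 146.828 s
Convert to metres: D = 0.0369 m, h = 0.00322 m
ΔT_a = T_lim − T_in = 307.3 − 200.3 = 107 K
Invert ΔT = ηγ̇²t_res/(ρcp) for γ̇: γ̇_max² = ΔT_a ρ cp / (η t_res) = 107·886·2242 / (1411·146.828) = 1025.93 s⁻²
Take the square root: γ̇_max = √(1025.93) = 32.0301 s⁻¹
Solve γ̇ = πDN/h for N: N_max = γ̇_max·h/(π·D) = 32.0301 × 0.00322 / (π × 0.0369) = 0.88969 rev/s = 53.3814 rpm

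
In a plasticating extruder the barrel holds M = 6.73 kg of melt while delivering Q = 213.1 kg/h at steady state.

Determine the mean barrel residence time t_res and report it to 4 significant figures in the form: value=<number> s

Throughput in SI: Q_s = 213.1 kg/h ÷ 3600 s/h = 0.0591944 kg/s
Mean residence time: t_res = M/Q_s = 6.73 kg / 0.0591944 kg/s = 113.693 s

value=113.7 s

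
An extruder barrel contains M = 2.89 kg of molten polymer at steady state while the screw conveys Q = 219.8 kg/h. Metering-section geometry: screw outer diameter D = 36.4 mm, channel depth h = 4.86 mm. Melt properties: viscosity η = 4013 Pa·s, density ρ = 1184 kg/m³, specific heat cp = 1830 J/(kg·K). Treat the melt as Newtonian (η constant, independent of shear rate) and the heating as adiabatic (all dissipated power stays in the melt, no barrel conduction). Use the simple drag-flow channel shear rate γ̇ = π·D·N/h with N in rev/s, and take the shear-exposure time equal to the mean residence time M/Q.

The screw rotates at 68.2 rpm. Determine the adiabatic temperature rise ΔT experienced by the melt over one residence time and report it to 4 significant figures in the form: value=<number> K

Throughput in SI: Q_s = 219.8 kg/h ÷ 3600 s/h = 0.0610556 kg/s
Mean residence time: t_res = M/Q_s = 2.89 kg / 0.0610556 kg/s = 47.3339 s
Convert to SI: D = 0.0364 m, h = 0.00486 m, N = 68.2/60 = 1.13667 rev/s
γ̇ = π D N / h = (π)(0.0364)(1.13667) / 0.00486 = 26.7453 s⁻¹
Adiabatic rise: ΔT = η γ̇² t_res / (ρ cp) = 4013·(26.7453)²·47.3339 / (1184·1830) = 62.7098 K

value=62.71 K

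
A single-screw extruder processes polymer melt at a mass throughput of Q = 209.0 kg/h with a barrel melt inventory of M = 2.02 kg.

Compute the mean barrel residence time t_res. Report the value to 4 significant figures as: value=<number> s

value=34.79 s

Throughput in SI: Q_s = 209.0 kg/h ÷ 3600 s/h = 0.0580556 kg/s
Mean residence time: t_res = M/Q_s = 2.02 kg / 0.0580556 kg/s = 34.7943 s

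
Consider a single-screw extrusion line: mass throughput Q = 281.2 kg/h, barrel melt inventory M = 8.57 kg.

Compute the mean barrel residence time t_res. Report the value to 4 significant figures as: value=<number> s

value=109.7 s

Q_s = Q / 3600 = 281.2 / 3600 = 0.0781111 kg/s
Mean residence time: t_res = M/Q_s = 8.57 kg / 0.0781111 kg/s = 109.716 s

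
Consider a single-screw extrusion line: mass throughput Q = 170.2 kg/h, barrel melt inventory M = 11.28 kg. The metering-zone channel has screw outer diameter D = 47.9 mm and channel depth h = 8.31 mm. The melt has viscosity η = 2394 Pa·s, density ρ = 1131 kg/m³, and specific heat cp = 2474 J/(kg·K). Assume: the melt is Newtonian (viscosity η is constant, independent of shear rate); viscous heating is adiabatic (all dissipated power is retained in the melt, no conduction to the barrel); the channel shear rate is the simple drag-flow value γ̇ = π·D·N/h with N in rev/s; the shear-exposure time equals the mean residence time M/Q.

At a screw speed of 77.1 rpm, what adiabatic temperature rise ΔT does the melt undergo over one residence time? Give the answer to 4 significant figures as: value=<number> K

value=110.5 K

Convert throughput: Q = 170.2 kg/h = 170.2/3600 = 0.0472778 kg/s
t_res = M / Q_s = 11.28 / 0.0472778 = 238.59 s
Geometry in metres: D = 47.9 mm → 0.0479 m, h = 8.31 mm → 0.00831 m; screw speed N = 77.1 rpm = 1.285 rev/s
γ̇ = π D N / h = (π)(0.0479)(1.285) / 0.00831 = 23.2695 s⁻¹
Adiabatic rise: ΔT = η γ̇² t_res / (ρ cp) = 2394·(23.2695)²·238.59 / (1131·2474) = 110.532 K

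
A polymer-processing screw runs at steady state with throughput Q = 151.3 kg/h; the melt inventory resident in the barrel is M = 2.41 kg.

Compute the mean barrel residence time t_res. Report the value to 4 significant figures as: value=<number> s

value=57.34 s

Convert throughput: Q = 151.3 kg/h = 151.3/3600 = 0.0420278 kg/s
Mean residence time: t_res = M/Q_s = 2.41 kg / 0.0420278 kg/s = 57.343 s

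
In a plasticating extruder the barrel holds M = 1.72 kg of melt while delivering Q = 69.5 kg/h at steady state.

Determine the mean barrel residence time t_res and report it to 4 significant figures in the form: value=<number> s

Q_s = Q / 3600 = 69.5 / 3600 = 0.0193056 kg/s
t_res = M / Q_s = 1.72 ÷ 0.0193056 = 89.0935 s

value=89.09 s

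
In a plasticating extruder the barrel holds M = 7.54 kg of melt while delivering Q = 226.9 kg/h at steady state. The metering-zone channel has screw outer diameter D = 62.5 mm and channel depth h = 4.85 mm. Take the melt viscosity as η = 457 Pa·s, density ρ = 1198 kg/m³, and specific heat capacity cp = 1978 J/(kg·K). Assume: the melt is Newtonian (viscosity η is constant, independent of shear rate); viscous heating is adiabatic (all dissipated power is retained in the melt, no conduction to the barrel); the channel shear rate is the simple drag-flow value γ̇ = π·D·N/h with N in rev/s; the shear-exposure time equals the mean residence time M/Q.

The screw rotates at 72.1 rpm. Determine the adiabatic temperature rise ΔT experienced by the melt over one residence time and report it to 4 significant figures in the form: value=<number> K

Q_s = Q / 3600 = 226.9 / 3600 = 0.0630278 kg/s
t_res = M / Q_s = 7.54 / 0.0630278 = 119.63 s
D = 62.5 mm = 0.0625 m;  h = 4.85 mm = 0.00485 m;  N = 72.1 rpm / 60 = 1.20167 rev/s
Shear rate: γ̇ = πDN/h = π·0.0625·1.20167/0.00485 = 48.6488 s⁻¹
ΔT = η·γ̇²·t_res/(ρ·cp) = [457 × 48.6488² × 119.63] / [1198 × 1978] = 54.603 K

value=54.60 K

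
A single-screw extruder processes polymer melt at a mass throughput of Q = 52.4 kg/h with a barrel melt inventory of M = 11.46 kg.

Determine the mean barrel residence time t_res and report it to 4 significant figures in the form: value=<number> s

Throughput in SI: Q_s = 52.4 kg/h ÷ 3600 s/h = 0.0145556 kg/s
Mean residence time: t_res = M/Q_s = 11.46 kg / 0.0145556 kg/s = 787.328 s

value=787.3 s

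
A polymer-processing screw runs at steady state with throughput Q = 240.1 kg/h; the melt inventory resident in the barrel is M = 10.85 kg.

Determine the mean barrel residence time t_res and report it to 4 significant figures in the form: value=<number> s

value=162.7 s

Throughput in SI: Q_s = 240.1 kg/h ÷ 3600 s/h = 0.0666944 kg/s
t_res = M / Q_s = 10.85 ÷ 0.0666944 = 162.682 s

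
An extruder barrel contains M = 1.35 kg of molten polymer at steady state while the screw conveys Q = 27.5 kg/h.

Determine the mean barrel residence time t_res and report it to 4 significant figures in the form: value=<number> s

value=176.7 s

Throughput in SI: Q_s = 27.5 kg/h ÷ 3600 s/h = 0.00763889 kg/s
Mean residence time: t_res = M/Q_s = 1.35 kg / 0.00763889 kg/s = 176.727 s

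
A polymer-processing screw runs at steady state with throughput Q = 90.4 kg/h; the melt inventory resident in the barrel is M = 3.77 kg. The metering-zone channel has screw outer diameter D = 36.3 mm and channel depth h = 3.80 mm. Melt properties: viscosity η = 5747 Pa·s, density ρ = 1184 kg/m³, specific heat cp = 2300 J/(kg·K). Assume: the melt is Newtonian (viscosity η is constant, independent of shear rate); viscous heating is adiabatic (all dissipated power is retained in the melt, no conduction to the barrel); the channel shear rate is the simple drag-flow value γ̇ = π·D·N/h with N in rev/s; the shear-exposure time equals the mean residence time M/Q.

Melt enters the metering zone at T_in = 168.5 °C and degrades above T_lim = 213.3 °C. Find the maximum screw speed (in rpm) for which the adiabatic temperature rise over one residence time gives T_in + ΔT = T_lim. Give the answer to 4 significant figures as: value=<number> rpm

Q_s = Q / 3600 = 90.4 / 3600 = 0.0251111 kg/s
t_res = M / Q_s = 3.77 ÷ 0.0251111 = 150.133 s
Convert to metres: D = 0.0363 m, h = 0.0038 m
ΔT_a = T_lim − T_in = 213.3 − 168.5 = 44.8 K
Invert ΔT = ηγ̇²t_res/(ρcp) for γ̇: γ̇_max² = ΔT_a ρ cp / (η t_res) = 44.8·1184·2300 / (5747·150.133) = 141.397 s⁻²
Take the square root: γ̇_max = √(141.397) = 11.8911 s⁻¹
N_max = γ̇_max h / (πD) = 11.8911·0.0038/(π·0.0363) = 0.39623 rev/s → ×60 = 23.7738 rpm

value=23.77 rpm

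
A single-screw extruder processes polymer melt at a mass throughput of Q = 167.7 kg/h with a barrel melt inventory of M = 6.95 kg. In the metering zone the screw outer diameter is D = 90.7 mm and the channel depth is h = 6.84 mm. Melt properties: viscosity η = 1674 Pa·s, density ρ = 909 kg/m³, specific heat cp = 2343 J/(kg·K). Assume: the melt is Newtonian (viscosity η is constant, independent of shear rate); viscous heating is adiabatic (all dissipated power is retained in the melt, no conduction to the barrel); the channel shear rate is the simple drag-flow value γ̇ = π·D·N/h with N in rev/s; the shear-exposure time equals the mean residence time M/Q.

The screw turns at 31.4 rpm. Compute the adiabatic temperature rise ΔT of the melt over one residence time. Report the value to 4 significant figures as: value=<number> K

value=55.74 K

Throughput in SI: Q_s = 167.7 kg/h ÷ 3600 s/h = 0.0465833 kg/s
t_res = M / Q_s = 6.95 / 0.0465833 = 149.195 s
D = 90.7 mm = 0.0907 m;  h = 6.84 mm = 0.00684 m;  N = 31.4 rpm / 60 = 0.523333 rev/s
γ̇ = π·D·N / h = π · 0.0907 · 0.523333 / 0.00684 = 21.8012 s⁻¹
Adiabatic rise: ΔT = η γ̇² t_res / (ρ cp) = 1674·(21.8012)²·149.195 / (909·2343) = 55.7356 K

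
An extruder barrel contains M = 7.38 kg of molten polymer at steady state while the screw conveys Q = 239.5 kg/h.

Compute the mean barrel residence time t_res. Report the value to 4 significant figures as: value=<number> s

Convert throughput: Q = 239.5 kg/h = 239.5/3600 = 0.0665278 kg/s
t_res = M / Q_s = 7.38 / 0.0665278 = 110.931 s

value=110.9 s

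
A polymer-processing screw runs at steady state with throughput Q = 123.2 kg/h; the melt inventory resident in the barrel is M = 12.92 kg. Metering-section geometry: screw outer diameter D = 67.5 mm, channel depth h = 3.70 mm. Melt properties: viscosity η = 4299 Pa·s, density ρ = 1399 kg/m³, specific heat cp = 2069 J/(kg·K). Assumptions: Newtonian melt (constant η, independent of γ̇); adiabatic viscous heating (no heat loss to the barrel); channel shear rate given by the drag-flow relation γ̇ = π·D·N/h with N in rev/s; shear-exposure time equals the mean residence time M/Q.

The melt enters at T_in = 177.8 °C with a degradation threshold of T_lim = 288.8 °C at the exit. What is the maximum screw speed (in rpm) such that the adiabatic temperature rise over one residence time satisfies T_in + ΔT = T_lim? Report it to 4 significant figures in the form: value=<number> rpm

Q_s = Q / 3600 = 123.2 / 3600 = 0.0342222 kg/s
t_res = M / Q_s = 12.92 ÷ 0.0342222 = 377.532 s
D = 67.5 mm = 0.0675 m;  h = 3.70 mm = 0.0037 m
ΔT_a = T_lim − T_in = 288.8 − 177.8 = 111 K
Invert ΔT = ηγ̇²t_res/(ρcp) for γ̇: γ̇_max² = ΔT_a ρ cp / (η t_res) = 111·1399·2069 / (4299·377.532) = 197.961 s⁻²
Take the square root: γ̇_max = √(197.961) = 14.0699 s⁻¹
N_max = γ̇_max h / (πD) = 14.0699·0.0037/(π·0.0675) = 0.245492 rev/s → ×60 = 14.7295 rpm

value=14.73 rpm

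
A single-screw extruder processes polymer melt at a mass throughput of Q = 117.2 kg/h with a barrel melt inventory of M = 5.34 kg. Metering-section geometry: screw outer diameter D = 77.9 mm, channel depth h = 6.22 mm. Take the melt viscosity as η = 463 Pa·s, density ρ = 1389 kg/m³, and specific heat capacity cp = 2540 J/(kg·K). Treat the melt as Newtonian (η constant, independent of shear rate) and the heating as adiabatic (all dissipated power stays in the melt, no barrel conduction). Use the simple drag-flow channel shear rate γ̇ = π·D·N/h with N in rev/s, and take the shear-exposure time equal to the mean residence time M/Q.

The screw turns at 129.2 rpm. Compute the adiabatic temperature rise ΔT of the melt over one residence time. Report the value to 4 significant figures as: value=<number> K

value=154.5 K

Q_s = Q / 3600 = 117.2 / 3600 = 0.0325556 kg/s
t_res = M / Q_s = 5.34 ÷ 0.0325556 = 164.027 s
Convert to SI: D = 0.0779 m, h = 0.00622 m, N = 129.2/60 = 2.15333 rev/s
γ̇ = π·D·N / h = π · 0.0779 · 2.15333 / 0.00622 = 84.7243 s⁻¹
Adiabatic rise: ΔT = η γ̇² t_res / (ρ cp) = 463·(84.7243)²·164.027 / (1389·2540) = 154.517 K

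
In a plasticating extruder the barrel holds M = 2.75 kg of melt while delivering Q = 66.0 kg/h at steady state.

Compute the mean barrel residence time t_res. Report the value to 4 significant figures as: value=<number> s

Convert throughput: Q = 66.0 kg/h = 66.0/3600 = 0.0183333 kg/s
Mean residence time: t_res = M/Q_s = 2.75 kg / 0.0183333 kg/s = 150 s

value=150.0 s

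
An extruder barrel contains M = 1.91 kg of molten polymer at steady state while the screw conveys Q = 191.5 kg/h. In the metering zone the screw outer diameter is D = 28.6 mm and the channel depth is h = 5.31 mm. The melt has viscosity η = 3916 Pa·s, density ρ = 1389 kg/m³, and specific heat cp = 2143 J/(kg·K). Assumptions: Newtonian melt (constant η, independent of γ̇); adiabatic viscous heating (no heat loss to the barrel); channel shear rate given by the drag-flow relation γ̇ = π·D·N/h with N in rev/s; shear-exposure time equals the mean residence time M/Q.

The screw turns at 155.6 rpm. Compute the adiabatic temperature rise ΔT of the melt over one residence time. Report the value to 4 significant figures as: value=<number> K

value=90.96 K

Q_s = Q / 3600 = 191.5 / 3600 = 0.0531944 kg/s
t_res = M / Q_s = 1.91 / 0.0531944 = 35.906 s
Convert to SI: D = 0.0286 m, h = 0.00531 m, N = 155.6/60 = 2.59333 rev/s
γ̇ = π D N / h = (π)(0.0286)(2.59333) / 0.00531 = 43.8813 s⁻¹
ΔT = η·γ̇²·t_res/(ρ·cp) = [3916 × 43.8813² × 35.906] / [1389 × 2143] = 90.9588 K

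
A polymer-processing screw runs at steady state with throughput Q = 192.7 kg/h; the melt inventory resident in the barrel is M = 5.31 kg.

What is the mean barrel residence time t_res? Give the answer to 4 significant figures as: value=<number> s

Convert throughput: Q = 192.7 kg/h = 192.7/3600 = 0.0535278 kg/s
t_res = M / Q_s = 5.31 ÷ 0.0535278 = 99.2008 s

value=99.20 s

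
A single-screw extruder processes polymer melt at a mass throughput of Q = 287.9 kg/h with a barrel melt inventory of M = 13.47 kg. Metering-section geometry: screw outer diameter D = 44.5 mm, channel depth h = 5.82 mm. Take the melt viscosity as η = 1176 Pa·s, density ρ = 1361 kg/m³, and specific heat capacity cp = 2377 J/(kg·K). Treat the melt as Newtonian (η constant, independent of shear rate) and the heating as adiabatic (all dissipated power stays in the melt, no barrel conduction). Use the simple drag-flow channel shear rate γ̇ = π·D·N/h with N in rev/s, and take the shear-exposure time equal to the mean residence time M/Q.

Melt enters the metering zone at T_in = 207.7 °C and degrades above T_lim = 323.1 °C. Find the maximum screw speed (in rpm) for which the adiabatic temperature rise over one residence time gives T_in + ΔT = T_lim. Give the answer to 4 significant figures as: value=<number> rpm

Convert throughput: Q = 287.9 kg/h = 287.9/3600 = 0.0799722 kg/s
Mean residence time: t_res = M/Q_s = 13.47 kg / 0.0799722 kg/s = 168.433 s
D = 44.5 mm = 0.0445 m;  h = 5.82 mm = 0.00582 m
ΔT_a = T_lim − T_in = 323.1 − 207.7 = 115.4 K
Invert ΔT = ηγ̇²t_res/(ρcp) for γ̇: γ̇_max² = ΔT_a ρ cp / (η t_res) = 115.4·1361·2377 / (1176·168.433) = 1884.77 s⁻²
γ̇_max = sqrt(1884.77) = 43.4139 s⁻¹
N_max = γ̇_max·h / (π·D) = 43.4139 · 0.00582 / (π · 0.0445) = 1.80735 rev/s = 108.441 rpm

value=108.4 rpm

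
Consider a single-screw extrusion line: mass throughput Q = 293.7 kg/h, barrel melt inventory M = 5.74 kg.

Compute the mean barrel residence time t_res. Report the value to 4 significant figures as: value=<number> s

Throughput in SI: Q_s = 293.7 kg/h ÷ 3600 s/h = 0.0815833 kg/s
t_res = M / Q_s = 5.74 / 0.0815833 = 70.3575 s

value=70.36 s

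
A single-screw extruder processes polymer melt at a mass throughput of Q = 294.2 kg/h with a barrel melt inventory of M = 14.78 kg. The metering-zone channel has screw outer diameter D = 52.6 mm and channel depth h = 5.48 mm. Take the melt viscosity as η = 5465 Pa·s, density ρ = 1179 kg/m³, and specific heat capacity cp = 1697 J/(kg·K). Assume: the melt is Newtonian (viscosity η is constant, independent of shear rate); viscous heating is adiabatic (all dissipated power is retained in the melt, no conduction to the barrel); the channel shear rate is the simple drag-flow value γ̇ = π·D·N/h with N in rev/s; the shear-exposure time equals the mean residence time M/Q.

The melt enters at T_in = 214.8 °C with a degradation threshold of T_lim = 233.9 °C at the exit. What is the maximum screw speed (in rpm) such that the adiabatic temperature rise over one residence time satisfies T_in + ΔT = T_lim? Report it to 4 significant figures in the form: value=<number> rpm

value=12.37 rpm

Throughput in SI: Q_s = 294.2 kg/h ÷ 3600 s/h = 0.0817222 kg/s
t_res = M / Q_s = 14.78 ÷ 0.0817222 = 180.857 s
Convert to metres: D = 0.0526 m, h = 0.00548 m
ΔT_a = T_lim − T_in = 233.9 − 214.8 = 19.1 K
Invert ΔT = ηγ̇²t_res/(ρcp) for γ̇: γ̇_max² = ΔT_a ρ cp / (η t_res) = 19.1·1179·1697 / (5465·180.857) = 38.6638 s⁻²
γ̇_max = √38.6638 = 6.21802 s⁻¹
N_max = γ̇_max·h / (π·D) = 6.21802 · 0.00548 / (π · 0.0526) = 0.206204 rev/s = 12.3722 rpm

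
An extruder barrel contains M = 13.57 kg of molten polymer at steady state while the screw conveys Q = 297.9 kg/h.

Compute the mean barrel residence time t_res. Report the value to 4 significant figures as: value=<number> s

value=164.0 s

Convert throughput: Q = 297.9 kg/h = 297.9/3600 = 0.08275 kg/s
Mean residence time: t_res = M/Q_s = 13.57 kg / 0.08275 kg/s = 163.988 s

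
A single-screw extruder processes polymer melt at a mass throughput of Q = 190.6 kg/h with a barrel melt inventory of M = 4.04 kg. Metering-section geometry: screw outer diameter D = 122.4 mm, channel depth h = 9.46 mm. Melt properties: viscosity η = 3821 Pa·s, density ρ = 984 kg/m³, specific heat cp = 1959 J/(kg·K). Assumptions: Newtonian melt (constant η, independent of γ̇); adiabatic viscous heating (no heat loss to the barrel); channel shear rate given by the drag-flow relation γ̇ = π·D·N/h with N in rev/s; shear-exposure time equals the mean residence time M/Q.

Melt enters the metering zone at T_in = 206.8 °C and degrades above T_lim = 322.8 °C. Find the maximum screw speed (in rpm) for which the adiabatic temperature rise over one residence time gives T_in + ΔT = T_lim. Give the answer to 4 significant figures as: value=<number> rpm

Throughput in SI: Q_s = 190.6 kg/h ÷ 3600 s/h = 0.0529444 kg/s
t_res = M / Q_s = 4.04 / 0.0529444 = 76.3064 s
Geometry in SI: D = 122.4 mm → 0.1224 m, h = 9.46 mm → 0.00946 m
Allowable rise: ΔT_a = T_lim − T_in = 322.8 − 206.8 = 116 K
γ̇_max² = ΔT_a·ρ·cp/(η·t_res) = 116·984·1959/(3821·76.3064) = 766.919 s⁻²
γ̇_max = √766.919 = 27.6933 s⁻¹
N_max = γ̇_max h / (πD) = 27.6933·0.00946/(π·0.1224) = 0.681294 rev/s → ×60 = 40.8776 rpm

value=40.88 rpm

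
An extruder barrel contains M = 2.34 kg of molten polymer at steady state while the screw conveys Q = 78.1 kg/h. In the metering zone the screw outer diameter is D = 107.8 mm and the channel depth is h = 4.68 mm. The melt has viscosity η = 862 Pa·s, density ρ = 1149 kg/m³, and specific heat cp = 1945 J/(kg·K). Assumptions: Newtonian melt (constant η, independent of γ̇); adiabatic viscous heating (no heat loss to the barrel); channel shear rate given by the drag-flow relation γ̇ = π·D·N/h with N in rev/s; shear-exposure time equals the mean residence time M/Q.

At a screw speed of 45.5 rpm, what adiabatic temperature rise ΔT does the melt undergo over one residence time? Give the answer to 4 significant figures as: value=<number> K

value=125.3 K

Throughput in SI: Q_s = 78.1 kg/h ÷ 3600 s/h = 0.0216944 kg/s
t_res = M / Q_s = 2.34 ÷ 0.0216944 = 107.862 s
Convert to SI: D = 0.1078 m, h = 0.00468 m, N = 45.5/60 = 0.758333 rev/s
γ̇ = π·D·N / h = π · 0.1078 · 0.758333 / 0.00468 = 54.8761 s⁻¹
ΔT = η·γ̇²·t_res/(ρ·cp) = [862 × 54.8761² × 107.862] / [1149 × 1945] = 125.285 K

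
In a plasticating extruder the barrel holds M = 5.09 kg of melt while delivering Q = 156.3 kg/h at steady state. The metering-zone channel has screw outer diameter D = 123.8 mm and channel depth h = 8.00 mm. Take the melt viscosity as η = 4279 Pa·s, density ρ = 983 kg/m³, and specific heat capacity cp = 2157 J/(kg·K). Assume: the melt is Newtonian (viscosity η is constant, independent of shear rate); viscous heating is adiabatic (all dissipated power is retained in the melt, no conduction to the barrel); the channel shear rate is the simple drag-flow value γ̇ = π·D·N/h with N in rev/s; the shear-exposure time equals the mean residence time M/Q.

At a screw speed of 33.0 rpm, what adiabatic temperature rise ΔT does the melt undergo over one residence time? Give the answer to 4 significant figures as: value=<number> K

Q_s = Q / 3600 = 156.3 / 3600 = 0.0434167 kg/s
t_res = M / Q_s = 5.09 / 0.0434167 = 117.236 s
D = 123.8 mm = 0.1238 m;  h = 8.00 mm = 0.008 m;  N = 33.0 rpm / 60 = 0.55 rev/s
Shear rate: γ̇ = πDN/h = π·0.1238·0.55/0.008 = 26.7389 s⁻¹
Adiabatic rise: ΔT = η γ̇² t_res / (ρ cp) = 4279·(26.7389)²·117.236 / (983·2157) = 169.156 K

value=169.2 K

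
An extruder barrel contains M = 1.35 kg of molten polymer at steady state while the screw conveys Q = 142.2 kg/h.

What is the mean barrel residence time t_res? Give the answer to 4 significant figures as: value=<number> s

Q_s = Q / 3600 = 142.2 / 3600 = 0.0395 kg/s
Mean residence time: t_res = M/Q_s = 1.35 kg / 0.0395 kg/s = 34.1772 s

value=34.18 s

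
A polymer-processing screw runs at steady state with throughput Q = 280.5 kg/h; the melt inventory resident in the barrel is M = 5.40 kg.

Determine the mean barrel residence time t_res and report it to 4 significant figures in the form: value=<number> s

Throughput in SI: Q_s = 280.5 kg/h ÷ 3600 s/h = 0.0779167 kg/s
t_res = M / Q_s = 5.40 ÷ 0.0779167 = 69.3048 s

value=69.30 s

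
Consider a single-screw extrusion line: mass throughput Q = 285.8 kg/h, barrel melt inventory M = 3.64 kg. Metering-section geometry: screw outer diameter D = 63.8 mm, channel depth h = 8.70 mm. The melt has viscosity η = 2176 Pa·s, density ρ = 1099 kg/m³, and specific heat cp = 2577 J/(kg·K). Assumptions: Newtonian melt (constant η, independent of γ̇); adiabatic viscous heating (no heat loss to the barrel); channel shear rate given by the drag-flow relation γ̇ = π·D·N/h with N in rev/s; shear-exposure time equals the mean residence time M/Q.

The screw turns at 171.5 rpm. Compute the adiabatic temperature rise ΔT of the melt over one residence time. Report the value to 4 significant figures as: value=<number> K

value=152.8 K

Throughput in SI: Q_s = 285.8 kg/h ÷ 3600 s/h = 0.0793889 kg/s
t_res = M / Q_s = 3.64 / 0.0793889 = 45.8502 s
D = 63.8 mm = 0.0638 m;  h = 8.70 mm = 0.0087 m;  N = 171.5 rpm / 60 = 2.85833 rev/s
γ̇ = π D N / h = (π)(0.0638)(2.85833) / 0.0087 = 65.8513 s⁻¹
Adiabatic rise: ΔT = η γ̇² t_res / (ρ cp) = 2176·(65.8513)²·45.8502 / (1099·2577) = 152.763 K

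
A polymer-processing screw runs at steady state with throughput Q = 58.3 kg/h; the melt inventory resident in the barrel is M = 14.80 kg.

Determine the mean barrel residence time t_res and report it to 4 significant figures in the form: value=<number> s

value=913.9 s

Q_s = Q / 3600 = 58.3 / 3600 = 0.0161944 kg/s
t_res = M / Q_s = 14.80 ÷ 0.0161944 = 913.894 s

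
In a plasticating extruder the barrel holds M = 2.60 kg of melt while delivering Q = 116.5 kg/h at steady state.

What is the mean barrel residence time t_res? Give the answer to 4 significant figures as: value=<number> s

value=80.34 s

Throughput in SI: Q_s = 116.5 kg/h ÷ 3600 s/h = 0.0323611 kg/s
Mean residence time: t_res = M/Q_s = 2.60 kg / 0.0323611 kg/s = 80.3433 s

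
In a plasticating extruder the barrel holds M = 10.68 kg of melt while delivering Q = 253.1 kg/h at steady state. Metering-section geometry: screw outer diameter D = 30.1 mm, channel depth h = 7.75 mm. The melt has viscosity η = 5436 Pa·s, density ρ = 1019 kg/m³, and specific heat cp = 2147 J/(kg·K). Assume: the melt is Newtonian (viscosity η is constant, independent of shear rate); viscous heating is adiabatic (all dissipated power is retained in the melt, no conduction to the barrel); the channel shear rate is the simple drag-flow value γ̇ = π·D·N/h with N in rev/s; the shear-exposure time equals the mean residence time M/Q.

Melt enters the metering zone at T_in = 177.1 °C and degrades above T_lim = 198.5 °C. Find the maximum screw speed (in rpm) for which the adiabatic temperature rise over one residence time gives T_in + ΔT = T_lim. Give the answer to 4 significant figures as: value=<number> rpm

Q_s = Q / 3600 = 253.1 / 3600 = 0.0703056 kg/s
t_res = M / Q_s = 10.68 ÷ 0.0703056 = 151.908 s
D = 30.1 mm = 0.0301 m;  h = 7.75 mm = 0.00775 m
Allowable rise: ΔT_a = T_lim − T_in = 198.5 − 177.1 = 21.4 K
γ̇_max² = ΔT_a·ρ·cp / (η·t_res) = [21.4 × 1019 × 2147] / [5436 × 151.908] = 56.6969 s⁻²
γ̇_max = sqrt(56.6969) = 7.52973 s⁻¹
N_max = γ̇_max h / (πD) = 7.52973·0.00775/(π·0.0301) = 0.617113 rev/s → ×60 = 37.0268 rpm

value=37.03 rpm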